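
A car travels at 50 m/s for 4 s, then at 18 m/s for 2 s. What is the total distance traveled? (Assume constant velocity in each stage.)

d₁ = v₁t₁ = 50 × 4 = 200 m
d₂ = v₂t₂ = 18 × 2 = 36 m
d_total = 200 + 36 = 236 m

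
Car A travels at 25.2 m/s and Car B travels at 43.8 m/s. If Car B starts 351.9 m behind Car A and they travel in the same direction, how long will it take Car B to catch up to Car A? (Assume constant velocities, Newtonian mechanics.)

Relative speed: v_rel = 43.8 - 25.2 = 18.6 m/s
Time to catch: t = d₀/v_rel = 351.9/18.6 = 18.92 s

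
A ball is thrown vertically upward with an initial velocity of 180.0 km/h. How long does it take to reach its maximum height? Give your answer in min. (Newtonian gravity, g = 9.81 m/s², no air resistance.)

v₀ = 180.0 km/h × 0.2777777777777778 = 50.0 m/s
t_up = v₀ / g = 50.0 / 9.81 = 5.09684 s
t_up = 5.09684 s / 60.0 = 0.08495 min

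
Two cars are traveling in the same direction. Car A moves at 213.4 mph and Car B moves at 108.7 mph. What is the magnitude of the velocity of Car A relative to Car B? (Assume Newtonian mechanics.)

v_rel = |v_A - v_B| = |213.4 - 108.7| = 104.7 mph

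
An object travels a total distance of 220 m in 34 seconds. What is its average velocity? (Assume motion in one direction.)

v_avg = Δd / Δt = 220 / 34 = 6.47 m/s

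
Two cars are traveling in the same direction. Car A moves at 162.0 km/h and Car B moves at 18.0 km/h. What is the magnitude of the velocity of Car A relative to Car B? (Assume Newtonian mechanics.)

v_rel = |v_A - v_B| = |162.0 - 18.0| = 144.0 km/h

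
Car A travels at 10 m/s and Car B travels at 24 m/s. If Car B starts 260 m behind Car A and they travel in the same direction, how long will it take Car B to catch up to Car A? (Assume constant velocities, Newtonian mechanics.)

Relative speed: v_rel = 24 - 10 = 14 m/s
Time to catch: t = d₀/v_rel = 260/14 = 18.57 s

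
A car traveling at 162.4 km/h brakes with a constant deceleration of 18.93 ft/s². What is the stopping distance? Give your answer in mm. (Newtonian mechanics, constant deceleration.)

v₀ = 162.4 km/h × 0.2777777777777778 = 45.1111 m/s
a = 18.93 ft/s² × 0.3048 = 5.76986 m/s²
d = v₀² / (2a) = 45.1111² / (2 × 5.76986) = 2035.01 / 11.5397 = 176.349 m
d = 176.349 m / 0.001 = 176300 mm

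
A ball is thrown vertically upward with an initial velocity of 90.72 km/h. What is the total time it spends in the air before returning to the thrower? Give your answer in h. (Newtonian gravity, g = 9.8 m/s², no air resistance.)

v₀ = 90.72 km/h × 0.2777777777777778 = 25.2 m/s
t_total = 2 × v₀ / g = 2 × 25.2 / 9.8 = 5.14286 s
t_total = 5.14286 s / 3600.0 = 0.001429 h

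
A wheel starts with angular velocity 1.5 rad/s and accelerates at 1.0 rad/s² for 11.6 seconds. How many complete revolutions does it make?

θ = ω₀t + ½αt² = 1.5×11.6 + ½×1.0×11.6² = 84.68 rad
Total revolutions = θ/(2π) = 84.68/(2π) = 13.48
Complete revolutions = ⌊13.48⌋ = 13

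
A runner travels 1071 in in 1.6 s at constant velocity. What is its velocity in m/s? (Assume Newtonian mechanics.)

d = 1071 in × 0.0254 = 27.2034 m
v = d / t = 27.2034 / 1.6 = 17.0 m/s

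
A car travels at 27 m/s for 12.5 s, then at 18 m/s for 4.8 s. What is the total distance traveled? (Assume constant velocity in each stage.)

d₁ = v₁t₁ = 27 × 12.5 = 337.5 m
d₂ = v₂t₂ = 18 × 4.8 = 86.4 m
d_total = 337.5 + 86.4 = 423.9 m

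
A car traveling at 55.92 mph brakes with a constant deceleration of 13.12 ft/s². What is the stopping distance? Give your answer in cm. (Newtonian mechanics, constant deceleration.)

v₀ = 55.92 mph × 0.44704 = 24.9985 m/s
a = 13.12 ft/s² × 0.3048 = 3.99898 m/s²
d = v₀² / (2a) = 24.9985² / (2 × 3.99898) = 624.925 / 7.99796 = 78.1355 m
d = 78.1355 m / 0.01 = 7814 cm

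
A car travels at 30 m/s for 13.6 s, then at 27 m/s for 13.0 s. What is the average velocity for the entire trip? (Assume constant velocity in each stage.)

d₁ = v₁t₁ = 30 × 13.6 = 408.0 m
d₂ = v₂t₂ = 27 × 13.0 = 351.0 m
d_total = 759.0 m, t_total = 26.6 s
v_avg = d_total/t_total = 759.0/26.6 = 28.53 m/s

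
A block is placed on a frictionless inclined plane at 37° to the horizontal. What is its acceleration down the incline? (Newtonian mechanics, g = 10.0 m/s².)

a = g sin(θ) = 10.0 × sin(37°) = 10.0 × 0.6018 = 6.02 m/s²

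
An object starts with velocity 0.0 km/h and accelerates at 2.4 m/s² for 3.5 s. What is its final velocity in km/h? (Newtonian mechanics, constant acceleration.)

v₀ = 0.0 km/h × 0.2777777777777778 = 0.0 m/s
v = v₀ + a × t = 0.0 + 2.4 × 3.5 = 8.4 m/s
v = 8.4 m/s / 0.2777777777777778 = 30.24 km/h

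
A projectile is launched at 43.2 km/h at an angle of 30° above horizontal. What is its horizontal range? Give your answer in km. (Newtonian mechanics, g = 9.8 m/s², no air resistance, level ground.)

v₀ = 43.2 km/h × 0.2777777777777778 = 12.0 m/s
R = v₀² × sin(2θ) / g = 12.0² × sin(2 × 30°) / 9.8 = 144.0 × 0.866025 / 9.8 = 12.7253 m
R = 12.7253 m / 1000.0 = 0.01273 km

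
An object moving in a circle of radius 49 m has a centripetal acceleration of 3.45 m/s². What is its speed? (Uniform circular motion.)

v = √(a_c × r) = √(3.45 × 49) = 13.0 m/s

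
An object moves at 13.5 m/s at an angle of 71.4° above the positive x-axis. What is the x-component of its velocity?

vₓ = v cos(θ) = 13.5 × cos(71.4°) = 4.31 m/s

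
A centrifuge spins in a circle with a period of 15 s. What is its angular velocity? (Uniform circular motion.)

ω = 2π/T = 2π/15 = 0.4189 rad/s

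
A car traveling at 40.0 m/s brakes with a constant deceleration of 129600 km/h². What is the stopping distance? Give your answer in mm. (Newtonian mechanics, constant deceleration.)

a = 129600 km/h² × 7.716049382716049e-05 = 10.0 m/s²
d = v₀² / (2a) = 40.0² / (2 × 10.0) = 1600.0 / 20.0 = 80.0 m
d = 80.0 m / 0.001 = 80000 mm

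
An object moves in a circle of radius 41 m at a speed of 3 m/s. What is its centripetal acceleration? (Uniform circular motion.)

a_c = v²/r = 3²/41 = 9/41 = 0.22 m/s²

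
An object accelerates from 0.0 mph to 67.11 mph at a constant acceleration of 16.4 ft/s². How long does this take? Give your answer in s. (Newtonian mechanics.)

v₀ = 0.0 mph × 0.44704 = 0.0 m/s
v = 67.11 mph × 0.44704 = 30.0009 m/s
a = 16.4 ft/s² × 0.3048 = 4.99872 m/s²
t = (v - v₀) / a = (30.0009 - 0.0) / 4.99872 = 6.002 s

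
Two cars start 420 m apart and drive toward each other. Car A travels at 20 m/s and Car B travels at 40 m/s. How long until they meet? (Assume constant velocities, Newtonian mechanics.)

Combined speed: v_combined = 20 + 40 = 60 m/s
Time to meet: t = d/v_combined = 420/60 = 7.0 s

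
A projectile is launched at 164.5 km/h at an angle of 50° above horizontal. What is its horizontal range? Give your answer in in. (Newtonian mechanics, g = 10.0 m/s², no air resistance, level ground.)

v₀ = 164.5 km/h × 0.2777777777777778 = 45.6944 m/s
R = v₀² × sin(2θ) / g = 45.6944² × sin(2 × 50°) / 10.0 = 2087.98 × 0.984808 / 10.0 = 205.626 m
R = 205.626 m / 0.0254 = 8096 in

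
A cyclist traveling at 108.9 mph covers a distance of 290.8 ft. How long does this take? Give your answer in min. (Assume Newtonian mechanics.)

d = 290.8 ft × 0.3048 = 88.6358 m
v = 108.9 mph × 0.44704 = 48.6827 m/s
t = d / v = 88.6358 / 48.6827 = 1.82068 s
t = 1.82068 s / 60.0 = 0.03034 min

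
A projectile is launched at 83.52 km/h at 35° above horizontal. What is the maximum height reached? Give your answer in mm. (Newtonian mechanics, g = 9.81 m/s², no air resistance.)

v₀ = 83.52 km/h × 0.2777777777777778 = 23.2 m/s
H = v₀² × sin²(θ) / (2g) = 23.2² × sin(35°)² / (2 × 9.81) = 538.24 × 0.32899 / 19.62 = 9.02526 m
H = 9.02526 m / 0.001 = 9025 mm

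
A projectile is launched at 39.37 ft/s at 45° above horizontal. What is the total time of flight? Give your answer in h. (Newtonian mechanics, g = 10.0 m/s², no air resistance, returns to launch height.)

v₀ = 39.37 ft/s × 0.3048 = 12.0 m/s
T = 2 × v₀ × sin(θ) / g = 2 × 12.0 × sin(45°) / 10.0 = 2 × 12.0 × 0.707107 / 10.0 = 1.69706 s
T = 1.69706 s / 3600.0 = 0.0004714 h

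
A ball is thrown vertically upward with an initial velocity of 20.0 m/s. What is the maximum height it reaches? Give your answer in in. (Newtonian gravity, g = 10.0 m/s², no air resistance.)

h_max = v₀² / (2g) = 20.0² / (2 × 10.0) = 400.0 / 20.0 = 20.0 m
h_max = 20.0 m / 0.0254 = 787.4 in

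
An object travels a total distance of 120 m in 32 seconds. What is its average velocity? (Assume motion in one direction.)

v_avg = Δd / Δt = 120 / 32 = 3.75 m/s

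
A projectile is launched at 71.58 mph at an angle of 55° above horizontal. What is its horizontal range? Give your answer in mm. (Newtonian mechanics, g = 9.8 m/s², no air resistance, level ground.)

v₀ = 71.58 mph × 0.44704 = 31.9991 m/s
R = v₀² × sin(2θ) / g = 31.9991² × sin(2 × 55°) / 9.8 = 1023.94 × 0.939693 / 9.8 = 98.1826 m
R = 98.1826 m / 0.001 = 98180 mm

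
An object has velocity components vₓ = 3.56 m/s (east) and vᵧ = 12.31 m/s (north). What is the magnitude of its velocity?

|v| = √(vₓ² + vᵧ²) = √(3.56² + 12.31²) = √(164.2097) = 12.81 m/s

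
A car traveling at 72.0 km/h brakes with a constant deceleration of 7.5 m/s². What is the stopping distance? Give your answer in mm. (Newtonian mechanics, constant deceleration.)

v₀ = 72.0 km/h × 0.2777777777777778 = 20.0 m/s
d = v₀² / (2a) = 20.0² / (2 × 7.5) = 400.0 / 15.0 = 26.6667 m
d = 26.6667 m / 0.001 = 26670 mm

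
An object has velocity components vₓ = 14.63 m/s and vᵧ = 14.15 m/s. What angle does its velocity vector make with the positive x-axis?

θ = arctan(vᵧ/vₓ) = arctan(14.15/14.63) = 44.04°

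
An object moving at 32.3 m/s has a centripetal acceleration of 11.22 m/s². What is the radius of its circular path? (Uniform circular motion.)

r = v²/a_c = 32.3²/11.22 = 92.98 m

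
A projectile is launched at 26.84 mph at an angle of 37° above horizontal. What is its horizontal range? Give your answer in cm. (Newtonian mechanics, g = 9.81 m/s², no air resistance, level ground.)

v₀ = 26.84 mph × 0.44704 = 11.9986 m/s
R = v₀² × sin(2θ) / g = 11.9986² × sin(2 × 37°) / 9.81 = 143.966 × 0.961262 / 9.81 = 14.1069 m
R = 14.1069 m / 0.01 = 1411 cm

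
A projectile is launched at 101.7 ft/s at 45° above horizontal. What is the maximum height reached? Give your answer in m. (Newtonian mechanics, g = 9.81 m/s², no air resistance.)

v₀ = 101.7 ft/s × 0.3048 = 30.9982 m/s
H = v₀² × sin²(θ) / (2g) = 30.9982² × sin(45°)² / (2 × 9.81) = 960.888 × 0.5 / 19.62 = 24.49 m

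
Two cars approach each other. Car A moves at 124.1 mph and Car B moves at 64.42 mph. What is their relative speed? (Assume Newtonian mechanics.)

v_rel = v_A + v_B = 124.1 + 64.42 = 188.52 mph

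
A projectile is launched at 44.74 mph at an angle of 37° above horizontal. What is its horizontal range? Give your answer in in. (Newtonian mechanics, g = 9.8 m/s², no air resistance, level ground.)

v₀ = 44.74 mph × 0.44704 = 20.0006 m/s
R = v₀² × sin(2θ) / g = 20.0006² × sin(2 × 37°) / 9.8 = 400.024 × 0.961262 / 9.8 = 39.2375 m
R = 39.2375 m / 0.0254 = 1545 in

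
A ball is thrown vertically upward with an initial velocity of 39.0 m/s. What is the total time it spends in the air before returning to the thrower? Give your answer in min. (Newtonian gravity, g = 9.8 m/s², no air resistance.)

t_total = 2 × v₀ / g = 2 × 39.0 / 9.8 = 7.95918 s
t_total = 7.95918 s / 60.0 = 0.1327 min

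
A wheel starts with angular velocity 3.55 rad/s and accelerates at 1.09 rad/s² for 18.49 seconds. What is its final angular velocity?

ω = ω₀ + αt = 3.55 + 1.09 × 18.49 = 23.7 rad/s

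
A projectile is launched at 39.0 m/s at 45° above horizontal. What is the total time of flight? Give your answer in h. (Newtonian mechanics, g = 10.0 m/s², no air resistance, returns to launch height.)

T = 2 × v₀ × sin(θ) / g = 2 × 39.0 × sin(45°) / 10.0 = 2 × 39.0 × 0.707107 / 10.0 = 5.51543 s
T = 5.51543 s / 3600.0 = 0.001532 h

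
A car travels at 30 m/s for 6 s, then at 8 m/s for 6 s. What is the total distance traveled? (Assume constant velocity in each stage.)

d₁ = v₁t₁ = 30 × 6 = 180 m
d₂ = v₂t₂ = 8 × 6 = 48 m
d_total = 180 + 48 = 228 m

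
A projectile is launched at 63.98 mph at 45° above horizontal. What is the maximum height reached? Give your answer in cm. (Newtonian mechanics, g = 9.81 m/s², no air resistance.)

v₀ = 63.98 mph × 0.44704 = 28.6016 m/s
H = v₀² × sin²(θ) / (2g) = 28.6016² × sin(45°)² / (2 × 9.81) = 818.052 × 0.5 / 19.62 = 20.8474 m
H = 20.8474 m / 0.01 = 2085 cm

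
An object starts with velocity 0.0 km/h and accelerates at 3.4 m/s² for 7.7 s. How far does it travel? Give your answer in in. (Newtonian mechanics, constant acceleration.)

v₀ = 0.0 km/h × 0.2777777777777778 = 0.0 m/s
d = v₀ × t + ½ × a × t² = 0.0 × 7.7 + 0.5 × 3.4 × 7.7² = 100.793 m
d = 100.793 m / 0.0254 = 3968 in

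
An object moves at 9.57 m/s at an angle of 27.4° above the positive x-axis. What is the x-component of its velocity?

vₓ = v cos(θ) = 9.57 × cos(27.4°) = 8.5 m/s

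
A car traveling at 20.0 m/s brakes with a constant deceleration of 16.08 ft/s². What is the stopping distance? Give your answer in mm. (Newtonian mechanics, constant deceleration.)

a = 16.08 ft/s² × 0.3048 = 4.90118 m/s²
d = v₀² / (2a) = 20.0² / (2 × 4.90118) = 400.0 / 9.80236 = 40.8065 m
d = 40.8065 m / 0.001 = 40810 mm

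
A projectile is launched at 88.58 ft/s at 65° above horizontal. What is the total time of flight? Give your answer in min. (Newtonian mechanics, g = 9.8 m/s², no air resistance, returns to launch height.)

v₀ = 88.58 ft/s × 0.3048 = 26.9992 m/s
T = 2 × v₀ × sin(θ) / g = 2 × 26.9992 × sin(65°) / 9.8 = 2 × 26.9992 × 0.906308 / 9.8 = 4.99379 s
T = 4.99379 s / 60.0 = 0.08323 min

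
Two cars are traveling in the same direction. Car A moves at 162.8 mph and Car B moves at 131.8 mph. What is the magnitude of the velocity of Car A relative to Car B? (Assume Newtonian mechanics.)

v_rel = |v_A - v_B| = |162.8 - 131.8| = 31.0 mph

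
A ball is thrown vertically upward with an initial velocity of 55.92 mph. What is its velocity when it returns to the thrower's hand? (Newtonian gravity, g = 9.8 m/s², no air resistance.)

By conservation of energy (no air resistance), the ball returns to the throw height with the same speed as launch, but directed downward.
|v_ground| = v₀ = 55.92 mph
v_ground = 55.92 mph (downward)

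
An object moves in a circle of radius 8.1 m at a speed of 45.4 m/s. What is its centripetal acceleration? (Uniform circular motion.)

a_c = v²/r = 45.4²/8.1 = 2061.16/8.1 = 254.46 m/s²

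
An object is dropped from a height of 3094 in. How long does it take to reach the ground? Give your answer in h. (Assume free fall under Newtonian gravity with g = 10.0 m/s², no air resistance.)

h = 3094 in × 0.0254 = 78.5876 m
t = √(2h/g) = √(2 × 78.5876 / 10.0) = 3.96453 s
t = 3.96453 s / 3600.0 = 0.001101 h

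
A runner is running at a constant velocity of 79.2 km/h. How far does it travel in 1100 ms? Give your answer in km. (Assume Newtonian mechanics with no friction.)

v = 79.2 km/h × 0.2777777777777778 = 22.0 m/s
t = 1100 ms × 0.001 = 1.1 s
d = v × t = 22.0 × 1.1 = 24.2 m
d = 24.2 m / 1000.0 = 0.0242 km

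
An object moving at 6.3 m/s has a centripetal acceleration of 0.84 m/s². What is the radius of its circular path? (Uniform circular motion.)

r = v²/a_c = 6.3²/0.84 = 47.25 m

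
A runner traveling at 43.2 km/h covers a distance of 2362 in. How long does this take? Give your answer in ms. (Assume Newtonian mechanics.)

d = 2362 in × 0.0254 = 59.9948 m
v = 43.2 km/h × 0.2777777777777778 = 12.0 m/s
t = d / v = 59.9948 / 12.0 = 4.99957 s
t = 4.99957 s / 0.001 = 5000 ms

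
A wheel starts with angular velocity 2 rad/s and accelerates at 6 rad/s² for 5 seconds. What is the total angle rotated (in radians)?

θ = ω₀t + ½αt² = 2×5 + ½×6×5² = 85.0 rad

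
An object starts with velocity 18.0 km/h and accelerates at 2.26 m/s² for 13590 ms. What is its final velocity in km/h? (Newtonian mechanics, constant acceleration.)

v₀ = 18.0 km/h × 0.2777777777777778 = 5.0 m/s
t = 13590 ms × 0.001 = 13.59 s
v = v₀ + a × t = 5.0 + 2.26 × 13.59 = 35.7134 m/s
v = 35.7134 m/s / 0.2777777777777778 = 128.6 km/h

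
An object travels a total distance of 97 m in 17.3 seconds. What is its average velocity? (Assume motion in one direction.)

v_avg = Δd / Δt = 97 / 17.3 = 5.61 m/s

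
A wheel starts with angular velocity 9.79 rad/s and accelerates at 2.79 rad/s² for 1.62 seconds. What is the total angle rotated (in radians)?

θ = ω₀t + ½αt² = 9.79×1.62 + ½×2.79×1.62² = 19.52 rad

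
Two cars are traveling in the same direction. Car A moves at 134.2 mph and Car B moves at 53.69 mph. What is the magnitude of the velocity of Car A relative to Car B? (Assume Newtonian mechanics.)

v_rel = |v_A - v_B| = |134.2 - 53.69| = 80.51 mph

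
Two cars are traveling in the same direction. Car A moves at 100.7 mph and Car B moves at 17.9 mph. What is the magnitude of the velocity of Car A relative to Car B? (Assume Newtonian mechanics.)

v_rel = |v_A - v_B| = |100.7 - 17.9| = 82.8 mph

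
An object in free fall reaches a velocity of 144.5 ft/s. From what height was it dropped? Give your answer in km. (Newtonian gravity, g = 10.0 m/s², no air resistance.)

v = 144.5 ft/s × 0.3048 = 44.0436 m/s
h = v² / (2g) = 44.0436² / (2 × 10.0) = 96.9919 m
h = 96.9919 m / 1000.0 = 0.09699 km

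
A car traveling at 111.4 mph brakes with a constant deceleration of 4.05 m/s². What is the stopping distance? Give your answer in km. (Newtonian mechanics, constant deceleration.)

v₀ = 111.4 mph × 0.44704 = 49.8003 m/s
d = v₀² / (2a) = 49.8003² / (2 × 4.05) = 2480.07 / 8.1 = 306.181 m
d = 306.181 m / 1000.0 = 0.3062 km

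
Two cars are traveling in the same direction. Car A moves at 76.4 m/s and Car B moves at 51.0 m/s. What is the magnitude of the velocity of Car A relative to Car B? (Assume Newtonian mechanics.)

v_rel = |v_A - v_B| = |76.4 - 51.0| = 25.4 m/s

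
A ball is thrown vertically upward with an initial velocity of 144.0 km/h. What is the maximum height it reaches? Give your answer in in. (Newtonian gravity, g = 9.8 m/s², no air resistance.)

v₀ = 144.0 km/h × 0.2777777777777778 = 40.0 m/s
h_max = v₀² / (2g) = 40.0² / (2 × 9.8) = 1600.0 / 19.6 = 81.6327 m
h_max = 81.6327 m / 0.0254 = 3214 in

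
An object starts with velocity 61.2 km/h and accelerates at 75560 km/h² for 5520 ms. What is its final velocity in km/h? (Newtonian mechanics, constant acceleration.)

v₀ = 61.2 km/h × 0.2777777777777778 = 17.0 m/s
a = 75560 km/h² × 7.716049382716049e-05 = 5.83025 m/s²
t = 5520 ms × 0.001 = 5.52 s
v = v₀ + a × t = 17.0 + 5.83025 × 5.52 = 49.183 m/s
v = 49.183 m/s / 0.2777777777777778 = 177.1 km/h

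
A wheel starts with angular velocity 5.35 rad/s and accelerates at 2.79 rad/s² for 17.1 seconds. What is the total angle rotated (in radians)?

θ = ω₀t + ½αt² = 5.35×17.1 + ½×2.79×17.1² = 499.4 rad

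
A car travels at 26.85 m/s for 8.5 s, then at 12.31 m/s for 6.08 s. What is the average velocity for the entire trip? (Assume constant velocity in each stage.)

d₁ = v₁t₁ = 26.85 × 8.5 = 228.225 m
d₂ = v₂t₂ = 12.31 × 6.08 = 74.8448 m
d_total = 303.0698 m, t_total = 14.58 s
v_avg = d_total/t_total = 303.0698/14.58 = 20.79 m/s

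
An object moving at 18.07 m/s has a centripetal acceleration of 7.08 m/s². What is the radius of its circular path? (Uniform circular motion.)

r = v²/a_c = 18.07²/7.08 = 46.12 m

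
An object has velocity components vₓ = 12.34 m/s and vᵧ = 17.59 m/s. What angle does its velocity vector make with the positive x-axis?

θ = arctan(vᵧ/vₓ) = arctan(17.59/12.34) = 54.95°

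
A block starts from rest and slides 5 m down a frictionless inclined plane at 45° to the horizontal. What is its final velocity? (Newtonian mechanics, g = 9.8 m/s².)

a = g sin(θ) = 9.8 × sin(45°) = 6.9296 m/s²
v = √(2ad) = √(2 × 6.9296 × 5) = 8.32 m/s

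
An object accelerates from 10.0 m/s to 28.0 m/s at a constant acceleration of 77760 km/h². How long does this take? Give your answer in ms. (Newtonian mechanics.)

a = 77760 km/h² × 7.716049382716049e-05 = 6.0 m/s²
t = (v - v₀) / a = (28.0 - 10.0) / 6.0 = 3.0 s
t = 3.0 s / 0.001 = 3000 ms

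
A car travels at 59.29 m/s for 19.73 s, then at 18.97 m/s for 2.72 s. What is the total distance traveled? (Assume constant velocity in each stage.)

d₁ = v₁t₁ = 59.29 × 19.73 = 1169.7917 m
d₂ = v₂t₂ = 18.97 × 2.72 = 51.5984 m
d_total = 1169.7917 + 51.5984 = 1221.39 m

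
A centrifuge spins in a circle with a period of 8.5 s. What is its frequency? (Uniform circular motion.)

f = 1/T = 1/8.5 = 0.1176 Hz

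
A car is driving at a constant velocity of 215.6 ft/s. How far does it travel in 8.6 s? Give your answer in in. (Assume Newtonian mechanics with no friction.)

v = 215.6 ft/s × 0.3048 = 65.7149 m/s
d = v × t = 65.7149 × 8.6 = 565.148 m
d = 565.148 m / 0.0254 = 22250 in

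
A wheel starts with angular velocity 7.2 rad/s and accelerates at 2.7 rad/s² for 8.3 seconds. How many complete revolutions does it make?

θ = ω₀t + ½αt² = 7.2×8.3 + ½×2.7×8.3² = 152.7615 rad
Total revolutions = θ/(2π) = 152.7615/(2π) = 24.31
Complete revolutions = ⌊24.31⌋ = 24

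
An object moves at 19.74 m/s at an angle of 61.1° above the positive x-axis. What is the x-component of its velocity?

vₓ = v cos(θ) = 19.74 × cos(61.1°) = 9.54 m/s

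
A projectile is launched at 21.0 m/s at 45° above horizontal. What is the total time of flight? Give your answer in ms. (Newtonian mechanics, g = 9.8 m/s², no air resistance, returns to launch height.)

T = 2 × v₀ × sin(θ) / g = 2 × 21.0 × sin(45°) / 9.8 = 2 × 21.0 × 0.707107 / 9.8 = 3.03046 s
T = 3.03046 s / 0.001 = 3030 ms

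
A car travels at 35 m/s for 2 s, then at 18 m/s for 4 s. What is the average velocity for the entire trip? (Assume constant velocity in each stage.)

d₁ = v₁t₁ = 35 × 2 = 70 m
d₂ = v₂t₂ = 18 × 4 = 72 m
d_total = 142 m, t_total = 6 s
v_avg = d_total/t_total = 142/6 = 23.67 m/s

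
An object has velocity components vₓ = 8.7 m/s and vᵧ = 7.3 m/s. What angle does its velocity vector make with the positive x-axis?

θ = arctan(vᵧ/vₓ) = arctan(7.3/8.7) = 40.0°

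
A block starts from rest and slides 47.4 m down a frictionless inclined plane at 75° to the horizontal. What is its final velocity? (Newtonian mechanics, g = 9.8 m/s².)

a = g sin(θ) = 9.8 × sin(75°) = 9.4661 m/s²
v = √(2ad) = √(2 × 9.4661 × 47.4) = 29.96 m/s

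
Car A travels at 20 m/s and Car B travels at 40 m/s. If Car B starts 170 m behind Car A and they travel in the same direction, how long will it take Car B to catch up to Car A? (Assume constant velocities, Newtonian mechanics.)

Relative speed: v_rel = 40 - 20 = 20 m/s
Time to catch: t = d₀/v_rel = 170/20 = 8.5 s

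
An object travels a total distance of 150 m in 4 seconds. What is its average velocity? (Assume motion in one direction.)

v_avg = Δd / Δt = 150 / 4 = 37.5 m/s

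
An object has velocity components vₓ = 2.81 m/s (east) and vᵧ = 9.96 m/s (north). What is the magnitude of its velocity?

|v| = √(vₓ² + vᵧ²) = √(2.81² + 9.96²) = √(107.0977) = 10.35 m/s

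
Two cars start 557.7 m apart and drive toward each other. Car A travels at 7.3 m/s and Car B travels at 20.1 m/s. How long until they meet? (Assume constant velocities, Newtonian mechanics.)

Combined speed: v_combined = 7.3 + 20.1 = 27.4 m/s
Time to meet: t = d/v_combined = 557.7/27.4 = 20.35 s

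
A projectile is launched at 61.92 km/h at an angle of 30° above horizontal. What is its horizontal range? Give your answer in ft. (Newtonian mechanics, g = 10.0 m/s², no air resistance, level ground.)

v₀ = 61.92 km/h × 0.2777777777777778 = 17.2 m/s
R = v₀² × sin(2θ) / g = 17.2² × sin(2 × 30°) / 10.0 = 295.84 × 0.866025 / 10.0 = 25.6205 m
R = 25.6205 m / 0.3048 = 84.06 ft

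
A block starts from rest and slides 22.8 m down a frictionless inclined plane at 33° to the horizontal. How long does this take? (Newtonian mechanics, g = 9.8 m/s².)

a = g sin(θ) = 9.8 × sin(33°) = 5.3375 m/s²
t = √(2d/a) = √(2 × 22.8 / 5.3375) = 2.92 s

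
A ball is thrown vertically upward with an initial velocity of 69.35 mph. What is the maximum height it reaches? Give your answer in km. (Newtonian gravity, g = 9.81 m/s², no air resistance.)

v₀ = 69.35 mph × 0.44704 = 31.0022 m/s
h_max = v₀² / (2g) = 31.0022² / (2 × 9.81) = 961.136 / 19.62 = 48.9876 m
h_max = 48.9876 m / 1000.0 = 0.04899 km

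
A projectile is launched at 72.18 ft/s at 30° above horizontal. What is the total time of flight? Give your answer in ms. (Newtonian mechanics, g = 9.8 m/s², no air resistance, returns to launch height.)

v₀ = 72.18 ft/s × 0.3048 = 22.0005 m/s
T = 2 × v₀ × sin(θ) / g = 2 × 22.0005 × sin(30°) / 9.8 = 2 × 22.0005 × 0.5 / 9.8 = 2.24495 s
T = 2.24495 s / 0.001 = 2245 ms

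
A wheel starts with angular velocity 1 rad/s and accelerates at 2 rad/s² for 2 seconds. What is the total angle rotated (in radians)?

θ = ω₀t + ½αt² = 1×2 + ½×2×2² = 6.0 rad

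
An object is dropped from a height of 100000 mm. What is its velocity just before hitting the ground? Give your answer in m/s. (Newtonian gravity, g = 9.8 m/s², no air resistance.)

h = 100000 mm × 0.001 = 100.0 m
v = √(2gh) = √(2 × 9.8 × 100.0) = 44.27 m/s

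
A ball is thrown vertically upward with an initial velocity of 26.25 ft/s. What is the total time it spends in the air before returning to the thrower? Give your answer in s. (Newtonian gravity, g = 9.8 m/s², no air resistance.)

v₀ = 26.25 ft/s × 0.3048 = 8.001 m/s
t_total = 2 × v₀ / g = 2 × 8.001 / 9.8 = 1.633 s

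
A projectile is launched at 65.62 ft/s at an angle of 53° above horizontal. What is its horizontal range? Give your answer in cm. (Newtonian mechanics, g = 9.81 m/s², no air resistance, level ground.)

v₀ = 65.62 ft/s × 0.3048 = 20.001 m/s
R = v₀² × sin(2θ) / g = 20.001² × sin(2 × 53°) / 9.81 = 400.04 × 0.961262 / 9.81 = 39.1991 m
R = 39.1991 m / 0.01 = 3920 cm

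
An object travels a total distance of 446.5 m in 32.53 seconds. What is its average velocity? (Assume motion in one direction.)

v_avg = Δd / Δt = 446.5 / 32.53 = 13.73 m/s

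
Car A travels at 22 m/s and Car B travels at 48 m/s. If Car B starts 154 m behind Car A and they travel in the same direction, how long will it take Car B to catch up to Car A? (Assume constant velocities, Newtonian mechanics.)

Relative speed: v_rel = 48 - 22 = 26 m/s
Time to catch: t = d₀/v_rel = 154/26 = 5.92 s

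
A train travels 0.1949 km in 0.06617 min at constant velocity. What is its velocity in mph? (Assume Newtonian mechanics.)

d = 0.1949 km × 1000.0 = 194.9 m
t = 0.06617 min × 60.0 = 3.9702 s
v = d / t = 194.9 / 3.9702 = 49.0907 m/s
v = 49.0907 m/s / 0.44704 = 109.8 mph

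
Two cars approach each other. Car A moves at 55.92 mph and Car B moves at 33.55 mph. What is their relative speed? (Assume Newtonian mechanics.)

v_rel = v_A + v_B = 55.92 + 33.55 = 89.47 mph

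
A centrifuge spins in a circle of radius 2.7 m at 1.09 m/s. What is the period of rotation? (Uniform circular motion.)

T = 2πr/v = 2π×2.7/1.09 = 15.56 s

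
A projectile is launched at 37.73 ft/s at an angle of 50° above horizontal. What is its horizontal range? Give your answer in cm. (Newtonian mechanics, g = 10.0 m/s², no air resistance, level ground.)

v₀ = 37.73 ft/s × 0.3048 = 11.5001 m/s
R = v₀² × sin(2θ) / g = 11.5001² × sin(2 × 50°) / 10.0 = 132.252 × 0.984808 / 10.0 = 13.0243 m
R = 13.0243 m / 0.01 = 1302 cm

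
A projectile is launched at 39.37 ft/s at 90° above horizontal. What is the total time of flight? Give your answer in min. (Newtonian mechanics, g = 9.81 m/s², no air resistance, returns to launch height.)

v₀ = 39.37 ft/s × 0.3048 = 12.0 m/s
T = 2 × v₀ × sin(θ) / g = 2 × 12.0 × sin(90°) / 9.81 = 2 × 12.0 × 1.0 / 9.81 = 2.44648 s
T = 2.44648 s / 60.0 = 0.04077 min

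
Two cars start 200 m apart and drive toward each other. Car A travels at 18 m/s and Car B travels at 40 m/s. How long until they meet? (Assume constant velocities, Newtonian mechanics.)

Combined speed: v_combined = 18 + 40 = 58 m/s
Time to meet: t = d/v_combined = 200/58 = 3.45 s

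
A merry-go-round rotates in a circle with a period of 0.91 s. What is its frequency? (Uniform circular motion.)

f = 1/T = 1/0.91 = 1.0989 Hz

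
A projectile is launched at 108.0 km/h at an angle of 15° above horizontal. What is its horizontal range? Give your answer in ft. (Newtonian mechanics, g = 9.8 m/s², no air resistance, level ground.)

v₀ = 108.0 km/h × 0.2777777777777778 = 30.0 m/s
R = v₀² × sin(2θ) / g = 30.0² × sin(2 × 15°) / 9.8 = 900.0 × 0.5 / 9.8 = 45.9184 m
R = 45.9184 m / 0.3048 = 150.7 ft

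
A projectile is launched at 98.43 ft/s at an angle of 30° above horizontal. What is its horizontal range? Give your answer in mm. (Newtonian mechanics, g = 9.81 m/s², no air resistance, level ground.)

v₀ = 98.43 ft/s × 0.3048 = 30.0015 m/s
R = v₀² × sin(2θ) / g = 30.0015² × sin(2 × 30°) / 9.81 = 900.09 × 0.866025 / 9.81 = 79.4598 m
R = 79.4598 m / 0.001 = 79460 mm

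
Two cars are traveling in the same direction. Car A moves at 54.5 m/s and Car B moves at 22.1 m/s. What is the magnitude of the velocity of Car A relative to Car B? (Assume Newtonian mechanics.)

v_rel = |v_A - v_B| = |54.5 - 22.1| = 32.4 m/s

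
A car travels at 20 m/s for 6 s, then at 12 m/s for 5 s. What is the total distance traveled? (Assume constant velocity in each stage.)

d₁ = v₁t₁ = 20 × 6 = 120 m
d₂ = v₂t₂ = 12 × 5 = 60 m
d_total = 120 + 60 = 180 m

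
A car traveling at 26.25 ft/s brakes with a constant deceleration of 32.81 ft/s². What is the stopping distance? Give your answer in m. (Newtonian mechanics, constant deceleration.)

v₀ = 26.25 ft/s × 0.3048 = 8.001 m/s
a = 32.81 ft/s² × 0.3048 = 10.0005 m/s²
d = v₀² / (2a) = 8.001² / (2 × 10.0005) = 64.016 / 20.001 = 3.201 m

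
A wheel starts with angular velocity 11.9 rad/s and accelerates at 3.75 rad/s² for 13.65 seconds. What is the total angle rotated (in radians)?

θ = ω₀t + ½αt² = 11.9×13.65 + ½×3.75×13.65² = 511.79 rad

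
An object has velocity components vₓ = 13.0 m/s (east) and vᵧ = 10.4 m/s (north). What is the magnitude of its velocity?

|v| = √(vₓ² + vᵧ²) = √(13.0² + 10.4²) = √(277.16) = 16.65 m/s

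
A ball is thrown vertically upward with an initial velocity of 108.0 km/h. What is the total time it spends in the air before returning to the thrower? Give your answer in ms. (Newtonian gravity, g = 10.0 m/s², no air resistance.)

v₀ = 108.0 km/h × 0.2777777777777778 = 30.0 m/s
t_total = 2 × v₀ / g = 2 × 30.0 / 10.0 = 6.0 s
t_total = 6.0 s / 0.001 = 6000 ms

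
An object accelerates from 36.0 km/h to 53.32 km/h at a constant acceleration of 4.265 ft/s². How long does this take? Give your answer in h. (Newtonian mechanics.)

v₀ = 36.0 km/h × 0.2777777777777778 = 10.0 m/s
v = 53.32 km/h × 0.2777777777777778 = 14.8111 m/s
a = 4.265 ft/s² × 0.3048 = 1.29997 m/s²
t = (v - v₀) / a = (14.8111 - 10.0) / 1.29997 = 3.70093 s
t = 3.70093 s / 3600.0 = 0.001028 h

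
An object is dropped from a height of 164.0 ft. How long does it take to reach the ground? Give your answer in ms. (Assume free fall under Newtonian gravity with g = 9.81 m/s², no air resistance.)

h = 164.0 ft × 0.3048 = 49.9872 m
t = √(2h/g) = √(2 × 49.9872 / 9.81) = 3.19235 s
t = 3.19235 s / 0.001 = 3192 ms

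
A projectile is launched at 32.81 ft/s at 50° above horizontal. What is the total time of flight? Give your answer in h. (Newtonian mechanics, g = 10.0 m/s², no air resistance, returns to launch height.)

v₀ = 32.81 ft/s × 0.3048 = 10.0005 m/s
T = 2 × v₀ × sin(θ) / g = 2 × 10.0005 × sin(50°) / 10.0 = 2 × 10.0005 × 0.766044 / 10.0 = 1.53216 s
T = 1.53216 s / 3600.0 = 0.0004256 h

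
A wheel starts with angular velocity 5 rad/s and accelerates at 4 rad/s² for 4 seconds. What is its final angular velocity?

ω = ω₀ + αt = 5 + 4 × 4 = 21 rad/s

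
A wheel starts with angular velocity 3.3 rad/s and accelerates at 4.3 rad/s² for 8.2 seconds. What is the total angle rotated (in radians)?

θ = ω₀t + ½αt² = 3.3×8.2 + ½×4.3×8.2² = 171.63 rad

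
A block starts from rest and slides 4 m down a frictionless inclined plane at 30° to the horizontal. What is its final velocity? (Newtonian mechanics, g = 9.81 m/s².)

a = g sin(θ) = 9.81 × sin(30°) = 4.905 m/s²
v = √(2ad) = √(2 × 4.905 × 4) = 6.26 m/s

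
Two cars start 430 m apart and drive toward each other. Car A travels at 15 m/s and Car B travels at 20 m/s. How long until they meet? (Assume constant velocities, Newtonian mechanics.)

Combined speed: v_combined = 15 + 20 = 35 m/s
Time to meet: t = d/v_combined = 430/35 = 12.29 s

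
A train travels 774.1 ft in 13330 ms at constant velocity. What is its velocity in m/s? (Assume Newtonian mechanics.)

d = 774.1 ft × 0.3048 = 235.946 m
t = 13330 ms × 0.001 = 13.33 s
v = d / t = 235.946 / 13.33 = 17.7 m/s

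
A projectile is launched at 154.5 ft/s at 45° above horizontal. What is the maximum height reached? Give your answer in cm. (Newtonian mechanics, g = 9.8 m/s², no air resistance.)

v₀ = 154.5 ft/s × 0.3048 = 47.0916 m/s
H = v₀² × sin²(θ) / (2g) = 47.0916² × sin(45°)² / (2 × 9.8) = 2217.62 × 0.5 / 19.6 = 56.5719 m
H = 56.5719 m / 0.01 = 5657 cm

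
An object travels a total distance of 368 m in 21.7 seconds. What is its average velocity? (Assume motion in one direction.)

v_avg = Δd / Δt = 368 / 21.7 = 16.96 m/s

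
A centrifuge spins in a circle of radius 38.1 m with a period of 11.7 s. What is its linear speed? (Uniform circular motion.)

v = 2πr/T = 2π×38.1/11.7 = 20.46 m/s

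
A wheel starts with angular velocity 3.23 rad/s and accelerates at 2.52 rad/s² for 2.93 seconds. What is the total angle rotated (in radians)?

θ = ω₀t + ½αt² = 3.23×2.93 + ½×2.52×2.93² = 20.28 rad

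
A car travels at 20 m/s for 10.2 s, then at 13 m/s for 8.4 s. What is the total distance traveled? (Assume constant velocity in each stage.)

d₁ = v₁t₁ = 20 × 10.2 = 204.0 m
d₂ = v₂t₂ = 13 × 8.4 = 109.2 m
d_total = 204.0 + 109.2 = 313.2 m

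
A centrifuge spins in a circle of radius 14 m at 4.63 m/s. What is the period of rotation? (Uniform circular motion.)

T = 2πr/v = 2π×14/4.63 = 19.0 s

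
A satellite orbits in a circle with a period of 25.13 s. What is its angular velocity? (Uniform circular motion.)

ω = 2π/T = 2π/25.13 = 0.25 rad/s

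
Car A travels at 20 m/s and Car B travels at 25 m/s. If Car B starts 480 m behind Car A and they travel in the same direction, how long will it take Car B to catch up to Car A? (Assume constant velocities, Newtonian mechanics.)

Relative speed: v_rel = 25 - 20 = 5 m/s
Time to catch: t = d₀/v_rel = 480/5 = 96.0 s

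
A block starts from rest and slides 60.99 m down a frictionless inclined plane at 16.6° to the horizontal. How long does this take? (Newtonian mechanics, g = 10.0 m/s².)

a = g sin(θ) = 10.0 × sin(16.6°) = 2.8569 m/s²
t = √(2d/a) = √(2 × 60.99 / 2.8569) = 6.53 s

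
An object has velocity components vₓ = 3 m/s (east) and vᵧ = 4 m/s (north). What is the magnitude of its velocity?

|v| = √(vₓ² + vᵧ²) = √(3² + 4²) = √(25) = 5.0 m/s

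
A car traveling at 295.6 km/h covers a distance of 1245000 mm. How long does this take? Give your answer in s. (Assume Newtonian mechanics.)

d = 1245000 mm × 0.001 = 1245.0 m
v = 295.6 km/h × 0.2777777777777778 = 82.1111 m/s
t = d / v = 1245.0 / 82.1111 = 15.16 s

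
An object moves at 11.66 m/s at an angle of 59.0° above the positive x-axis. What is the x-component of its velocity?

vₓ = v cos(θ) = 11.66 × cos(59.0°) = 6.01 m/s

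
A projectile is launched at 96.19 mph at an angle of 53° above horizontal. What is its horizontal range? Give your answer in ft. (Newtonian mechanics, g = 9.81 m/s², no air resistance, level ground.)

v₀ = 96.19 mph × 0.44704 = 43.0008 m/s
R = v₀² × sin(2θ) / g = 43.0008² × sin(2 × 53°) / 9.81 = 1849.07 × 0.961262 / 9.81 = 181.187 m
R = 181.187 m / 0.3048 = 594.4 ft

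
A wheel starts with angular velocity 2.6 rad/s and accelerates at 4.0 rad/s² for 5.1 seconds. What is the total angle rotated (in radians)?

θ = ω₀t + ½αt² = 2.6×5.1 + ½×4.0×5.1² = 65.28 rad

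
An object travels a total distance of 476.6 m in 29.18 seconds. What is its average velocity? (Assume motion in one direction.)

v_avg = Δd / Δt = 476.6 / 29.18 = 16.33 m/s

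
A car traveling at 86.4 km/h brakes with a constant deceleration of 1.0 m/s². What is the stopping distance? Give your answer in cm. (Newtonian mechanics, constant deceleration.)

v₀ = 86.4 km/h × 0.2777777777777778 = 24.0 m/s
d = v₀² / (2a) = 24.0² / (2 × 1.0) = 576.0 / 2.0 = 288.0 m
d = 288.0 m / 0.01 = 28800 cm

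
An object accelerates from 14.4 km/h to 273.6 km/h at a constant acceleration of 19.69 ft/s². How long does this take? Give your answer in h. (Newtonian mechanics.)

v₀ = 14.4 km/h × 0.2777777777777778 = 4.0 m/s
v = 273.6 km/h × 0.2777777777777778 = 76.0 m/s
a = 19.69 ft/s² × 0.3048 = 6.00151 m/s²
t = (v - v₀) / a = (76.0 - 4.0) / 6.00151 = 11.997 s
t = 11.997 s / 3600.0 = 0.003332 h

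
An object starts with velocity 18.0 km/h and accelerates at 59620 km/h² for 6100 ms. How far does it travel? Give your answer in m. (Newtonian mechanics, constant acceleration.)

v₀ = 18.0 km/h × 0.2777777777777778 = 5.0 m/s
a = 59620 km/h² × 7.716049382716049e-05 = 4.60031 m/s²
t = 6100 ms × 0.001 = 6.1 s
d = v₀ × t + ½ × a × t² = 5.0 × 6.1 + 0.5 × 4.60031 × 6.1² = 116.1 m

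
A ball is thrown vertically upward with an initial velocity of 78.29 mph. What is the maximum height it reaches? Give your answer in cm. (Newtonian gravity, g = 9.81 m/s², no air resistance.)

v₀ = 78.29 mph × 0.44704 = 34.9988 m/s
h_max = v₀² / (2g) = 34.9988² / (2 × 9.81) = 1224.92 / 19.62 = 62.4322 m
h_max = 62.4322 m / 0.01 = 6243 cm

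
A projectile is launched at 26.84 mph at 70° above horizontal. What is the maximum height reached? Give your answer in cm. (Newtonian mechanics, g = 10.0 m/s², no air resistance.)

v₀ = 26.84 mph × 0.44704 = 11.9986 m/s
H = v₀² × sin²(θ) / (2g) = 11.9986² × sin(70°)² / (2 × 10.0) = 143.966 × 0.883022 / 20.0 = 6.35626 m
H = 6.35626 m / 0.01 = 635.6 cm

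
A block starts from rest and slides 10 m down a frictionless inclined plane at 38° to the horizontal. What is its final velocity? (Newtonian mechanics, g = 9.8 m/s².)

a = g sin(θ) = 9.8 × sin(38°) = 6.0335 m/s²
v = √(2ad) = √(2 × 6.0335 × 10) = 10.98 m/s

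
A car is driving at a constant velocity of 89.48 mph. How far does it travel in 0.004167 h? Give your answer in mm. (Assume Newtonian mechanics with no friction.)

v = 89.48 mph × 0.44704 = 40.0011 m/s
t = 0.004167 h × 3600.0 = 15.0012 s
d = v × t = 40.0011 × 15.0012 = 600.065 m
d = 600.065 m / 0.001 = 600100 mm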